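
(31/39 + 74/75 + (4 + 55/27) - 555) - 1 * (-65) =-4231142/8775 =-482.18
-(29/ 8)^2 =-841/ 64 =-13.14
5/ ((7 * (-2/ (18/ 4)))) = -45/ 28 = -1.61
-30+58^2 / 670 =-24.98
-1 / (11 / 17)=-17 / 11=-1.55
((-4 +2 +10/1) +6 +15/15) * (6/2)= 45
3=3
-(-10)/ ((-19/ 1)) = -10/ 19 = -0.53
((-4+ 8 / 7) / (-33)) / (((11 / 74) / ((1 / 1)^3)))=1480 / 2541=0.58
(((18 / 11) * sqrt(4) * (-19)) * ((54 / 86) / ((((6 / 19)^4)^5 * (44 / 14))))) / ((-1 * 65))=4999466469853612439716294933 / 2544227373738885120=1965023457.20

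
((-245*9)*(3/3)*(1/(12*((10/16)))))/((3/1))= -98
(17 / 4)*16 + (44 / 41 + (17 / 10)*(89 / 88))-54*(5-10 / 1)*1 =12295793 / 36080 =340.79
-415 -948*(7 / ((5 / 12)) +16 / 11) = -974617 / 55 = -17720.31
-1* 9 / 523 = -9 / 523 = -0.02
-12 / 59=-0.20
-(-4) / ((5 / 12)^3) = 6912 / 125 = 55.30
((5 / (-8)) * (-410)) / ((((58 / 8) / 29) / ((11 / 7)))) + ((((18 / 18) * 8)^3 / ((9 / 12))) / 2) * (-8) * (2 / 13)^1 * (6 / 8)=117903 / 91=1295.64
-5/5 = -1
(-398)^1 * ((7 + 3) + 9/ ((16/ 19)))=-65869/ 8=-8233.62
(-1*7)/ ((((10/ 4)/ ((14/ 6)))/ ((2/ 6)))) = -98/ 45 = -2.18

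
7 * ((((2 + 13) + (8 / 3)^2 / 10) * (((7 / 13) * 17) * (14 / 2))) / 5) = 4122517 / 2925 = 1409.41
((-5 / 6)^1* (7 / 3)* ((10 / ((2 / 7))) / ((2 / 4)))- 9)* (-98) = 127988 / 9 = 14220.89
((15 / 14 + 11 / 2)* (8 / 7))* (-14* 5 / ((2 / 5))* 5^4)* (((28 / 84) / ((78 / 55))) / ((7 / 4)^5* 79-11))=-161920000000 / 1078204491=-150.18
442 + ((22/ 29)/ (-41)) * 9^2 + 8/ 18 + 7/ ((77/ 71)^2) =4050564061/ 9063747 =446.90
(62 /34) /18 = 31 /306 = 0.10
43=43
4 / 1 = 4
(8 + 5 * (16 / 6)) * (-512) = -32768 / 3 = -10922.67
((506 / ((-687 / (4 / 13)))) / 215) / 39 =-2024 / 74886435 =-0.00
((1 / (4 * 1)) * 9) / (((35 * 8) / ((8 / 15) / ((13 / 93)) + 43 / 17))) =63099 / 1237600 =0.05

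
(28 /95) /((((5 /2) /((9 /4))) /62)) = 7812 /475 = 16.45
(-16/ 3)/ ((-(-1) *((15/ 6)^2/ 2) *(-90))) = 64/ 3375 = 0.02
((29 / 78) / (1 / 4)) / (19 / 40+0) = 2320 / 741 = 3.13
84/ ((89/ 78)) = 6552/ 89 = 73.62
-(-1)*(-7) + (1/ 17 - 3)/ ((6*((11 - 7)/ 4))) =-7.49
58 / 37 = 1.57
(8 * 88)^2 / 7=495616 / 7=70802.29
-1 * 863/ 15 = -863/ 15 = -57.53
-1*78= -78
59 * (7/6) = 413/6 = 68.83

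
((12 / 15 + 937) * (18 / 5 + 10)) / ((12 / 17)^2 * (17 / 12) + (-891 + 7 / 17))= -1355121 / 94550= -14.33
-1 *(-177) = 177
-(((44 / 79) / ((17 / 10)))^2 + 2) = -3800898 / 1803649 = -2.11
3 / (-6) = -1 / 2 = -0.50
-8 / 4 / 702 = -0.00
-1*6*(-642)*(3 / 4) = 2889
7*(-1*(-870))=6090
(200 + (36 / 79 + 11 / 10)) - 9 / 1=152119 / 790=192.56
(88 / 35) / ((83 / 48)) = 4224 / 2905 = 1.45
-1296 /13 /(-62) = 648 /403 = 1.61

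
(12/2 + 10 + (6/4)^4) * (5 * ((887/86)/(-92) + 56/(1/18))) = 13436879165/126592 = 106143.19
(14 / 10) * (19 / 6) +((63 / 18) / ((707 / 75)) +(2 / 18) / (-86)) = 1877477 / 390870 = 4.80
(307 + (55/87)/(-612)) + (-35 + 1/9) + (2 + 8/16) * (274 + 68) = 60011849/53244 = 1127.11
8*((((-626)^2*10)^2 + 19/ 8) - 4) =122853439500787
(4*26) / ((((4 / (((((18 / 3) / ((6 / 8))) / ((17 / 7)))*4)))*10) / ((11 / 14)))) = 2288 / 85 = 26.92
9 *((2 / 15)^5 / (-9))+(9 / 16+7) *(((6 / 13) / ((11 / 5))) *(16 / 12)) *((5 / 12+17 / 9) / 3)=128387297 / 78975000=1.63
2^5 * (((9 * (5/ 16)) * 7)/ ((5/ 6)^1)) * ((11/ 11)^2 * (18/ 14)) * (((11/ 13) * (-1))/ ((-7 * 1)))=10692/ 91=117.49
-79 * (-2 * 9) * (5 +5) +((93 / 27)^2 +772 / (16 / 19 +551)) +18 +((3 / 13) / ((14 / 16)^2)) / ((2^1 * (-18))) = 856650121459 / 60110505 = 14251.25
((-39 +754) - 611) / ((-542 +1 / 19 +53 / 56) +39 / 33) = -0.19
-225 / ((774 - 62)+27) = -225 / 739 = -0.30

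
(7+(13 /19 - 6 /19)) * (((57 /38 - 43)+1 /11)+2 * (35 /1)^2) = 3709230 /209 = 17747.51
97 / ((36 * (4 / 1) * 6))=97 / 864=0.11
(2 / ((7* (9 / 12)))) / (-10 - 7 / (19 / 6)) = -0.03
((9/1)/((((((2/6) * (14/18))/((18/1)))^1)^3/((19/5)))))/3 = 6543101592/1715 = 3815219.59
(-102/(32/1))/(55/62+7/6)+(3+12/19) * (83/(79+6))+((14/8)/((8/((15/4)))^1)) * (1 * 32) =28.24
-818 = -818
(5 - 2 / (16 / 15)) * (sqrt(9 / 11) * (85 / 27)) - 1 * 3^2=-9 + 2125 * sqrt(11) / 792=-0.10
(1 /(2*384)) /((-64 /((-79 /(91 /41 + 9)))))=3239 /22609920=0.00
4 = 4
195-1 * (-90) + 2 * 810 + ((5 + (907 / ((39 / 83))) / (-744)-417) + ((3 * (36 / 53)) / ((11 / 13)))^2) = 14755902921079 / 9862219224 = 1496.21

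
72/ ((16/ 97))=873/ 2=436.50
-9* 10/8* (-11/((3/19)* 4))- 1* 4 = 3071/16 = 191.94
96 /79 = 1.22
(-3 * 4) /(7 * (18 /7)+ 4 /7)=-42 /65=-0.65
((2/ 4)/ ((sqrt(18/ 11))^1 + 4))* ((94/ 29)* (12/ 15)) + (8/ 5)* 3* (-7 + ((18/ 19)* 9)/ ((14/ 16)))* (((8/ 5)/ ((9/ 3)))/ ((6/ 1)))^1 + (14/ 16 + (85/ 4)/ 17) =26743117/ 7312872 -282* sqrt(22)/ 11455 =3.54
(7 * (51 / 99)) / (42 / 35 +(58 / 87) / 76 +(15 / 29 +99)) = 655690 / 18315011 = 0.04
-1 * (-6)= 6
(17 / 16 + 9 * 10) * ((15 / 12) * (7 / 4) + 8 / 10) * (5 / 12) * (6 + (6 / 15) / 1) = 348223 / 480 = 725.46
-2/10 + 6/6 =0.80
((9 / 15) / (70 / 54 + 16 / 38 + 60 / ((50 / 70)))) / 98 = 1539 / 21546770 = 0.00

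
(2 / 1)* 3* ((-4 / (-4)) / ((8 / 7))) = 5.25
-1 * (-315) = 315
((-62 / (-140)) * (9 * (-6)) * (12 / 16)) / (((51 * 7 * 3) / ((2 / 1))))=-279 / 8330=-0.03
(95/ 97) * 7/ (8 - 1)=95/ 97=0.98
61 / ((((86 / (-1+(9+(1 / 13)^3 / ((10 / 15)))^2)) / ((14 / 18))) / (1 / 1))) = 659636502455 / 14943800664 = 44.14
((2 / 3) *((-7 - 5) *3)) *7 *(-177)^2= -5263272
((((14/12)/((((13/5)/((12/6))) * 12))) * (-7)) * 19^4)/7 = -9746.23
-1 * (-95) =95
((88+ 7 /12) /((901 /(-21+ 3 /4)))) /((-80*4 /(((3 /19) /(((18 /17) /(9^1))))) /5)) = 86103 /2062336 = 0.04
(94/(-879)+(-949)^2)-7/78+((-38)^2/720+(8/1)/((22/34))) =6792277520329/7541820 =900615.17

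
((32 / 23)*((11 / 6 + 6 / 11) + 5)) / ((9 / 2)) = 15584 / 6831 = 2.28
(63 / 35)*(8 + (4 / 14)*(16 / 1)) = 792 / 35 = 22.63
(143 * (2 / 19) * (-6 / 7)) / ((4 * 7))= -429 / 931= -0.46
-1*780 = -780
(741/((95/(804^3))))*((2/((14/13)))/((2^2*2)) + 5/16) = 77275639116/35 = 2207875403.31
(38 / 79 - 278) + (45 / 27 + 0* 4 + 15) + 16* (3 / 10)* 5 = -56134 / 237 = -236.85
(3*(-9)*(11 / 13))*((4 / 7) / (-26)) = 594 / 1183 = 0.50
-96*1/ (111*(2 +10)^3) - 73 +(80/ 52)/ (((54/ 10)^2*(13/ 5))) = -665351365/ 9116874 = -72.98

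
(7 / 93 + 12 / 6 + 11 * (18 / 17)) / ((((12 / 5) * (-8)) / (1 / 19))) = -108475 / 2883744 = -0.04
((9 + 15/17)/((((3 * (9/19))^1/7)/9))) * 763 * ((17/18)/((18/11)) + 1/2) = 495826394/1377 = 360077.27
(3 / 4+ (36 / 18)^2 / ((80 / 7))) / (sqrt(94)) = 11 * sqrt(94) / 940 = 0.11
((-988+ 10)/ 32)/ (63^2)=-163/ 21168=-0.01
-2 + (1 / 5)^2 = -49 / 25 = -1.96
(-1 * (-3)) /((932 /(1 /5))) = 3 /4660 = 0.00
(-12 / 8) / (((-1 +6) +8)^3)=-3 / 4394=-0.00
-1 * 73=-73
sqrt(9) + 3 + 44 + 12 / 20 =253 / 5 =50.60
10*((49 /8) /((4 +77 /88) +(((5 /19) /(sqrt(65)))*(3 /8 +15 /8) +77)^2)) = 2049207586238540 /198525853777892281 - 484455011040*sqrt(65) /198525853777892281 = 0.01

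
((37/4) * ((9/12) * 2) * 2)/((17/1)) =111/68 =1.63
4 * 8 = 32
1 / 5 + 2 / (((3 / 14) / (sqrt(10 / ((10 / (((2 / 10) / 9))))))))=1 / 5 + 28 *sqrt(5) / 45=1.59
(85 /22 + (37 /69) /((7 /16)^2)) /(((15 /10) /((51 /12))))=8428073 /446292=18.88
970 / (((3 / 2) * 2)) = 970 / 3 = 323.33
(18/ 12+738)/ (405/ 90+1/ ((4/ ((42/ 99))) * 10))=488070/ 2977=163.95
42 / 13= 3.23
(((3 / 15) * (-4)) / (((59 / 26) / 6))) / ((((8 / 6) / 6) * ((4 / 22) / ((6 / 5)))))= -92664 / 1475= -62.82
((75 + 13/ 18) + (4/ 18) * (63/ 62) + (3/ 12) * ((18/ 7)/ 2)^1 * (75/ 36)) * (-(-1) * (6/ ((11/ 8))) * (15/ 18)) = 11970745/ 42966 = 278.61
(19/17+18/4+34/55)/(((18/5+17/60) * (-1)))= -69966/43571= -1.61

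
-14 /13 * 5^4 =-8750 /13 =-673.08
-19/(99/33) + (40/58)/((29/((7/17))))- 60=-2844683/42891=-66.32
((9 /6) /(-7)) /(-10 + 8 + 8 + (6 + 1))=-3 /182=-0.02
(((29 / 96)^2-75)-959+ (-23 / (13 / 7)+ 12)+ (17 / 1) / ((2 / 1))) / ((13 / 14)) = -860287757 / 778752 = -1104.70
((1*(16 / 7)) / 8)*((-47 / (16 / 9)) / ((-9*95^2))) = 47 / 505400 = 0.00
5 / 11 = 0.45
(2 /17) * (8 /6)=8 /51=0.16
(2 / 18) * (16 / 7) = 16 / 63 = 0.25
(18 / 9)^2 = 4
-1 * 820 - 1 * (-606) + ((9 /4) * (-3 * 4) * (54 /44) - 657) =-19891 /22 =-904.14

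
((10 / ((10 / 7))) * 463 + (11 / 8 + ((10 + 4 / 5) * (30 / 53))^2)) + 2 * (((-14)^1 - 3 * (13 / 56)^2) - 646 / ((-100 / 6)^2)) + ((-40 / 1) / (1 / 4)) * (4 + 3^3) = -4716208950759 / 2752820000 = -1713.23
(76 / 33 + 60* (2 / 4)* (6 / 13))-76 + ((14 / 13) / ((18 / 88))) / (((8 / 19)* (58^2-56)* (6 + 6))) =-3057687395 / 51088752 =-59.85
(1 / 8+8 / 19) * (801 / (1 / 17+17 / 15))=16953165 / 46208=366.89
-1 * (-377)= 377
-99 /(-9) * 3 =33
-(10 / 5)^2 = -4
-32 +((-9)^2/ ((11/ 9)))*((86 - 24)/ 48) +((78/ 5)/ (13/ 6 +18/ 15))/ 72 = 476989/ 8888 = 53.67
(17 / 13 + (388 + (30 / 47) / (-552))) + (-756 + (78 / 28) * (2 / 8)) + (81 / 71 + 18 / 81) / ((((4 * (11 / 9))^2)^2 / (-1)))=-366.00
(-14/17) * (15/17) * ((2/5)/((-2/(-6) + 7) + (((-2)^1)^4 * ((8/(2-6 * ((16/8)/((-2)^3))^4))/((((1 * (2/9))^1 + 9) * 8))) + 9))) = -0.02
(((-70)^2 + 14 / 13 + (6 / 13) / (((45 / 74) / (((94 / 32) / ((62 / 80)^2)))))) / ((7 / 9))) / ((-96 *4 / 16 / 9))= -827219619 / 349804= -2364.81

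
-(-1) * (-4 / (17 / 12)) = -48 / 17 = -2.82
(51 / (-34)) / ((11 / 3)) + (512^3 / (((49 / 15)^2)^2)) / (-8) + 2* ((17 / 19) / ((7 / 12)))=-355020455739003 / 2409686818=-147330.54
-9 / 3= -3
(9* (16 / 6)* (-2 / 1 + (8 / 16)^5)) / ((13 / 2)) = -189 / 26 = -7.27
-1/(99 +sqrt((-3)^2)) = -1/102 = -0.01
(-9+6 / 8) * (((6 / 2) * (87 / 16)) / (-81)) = 1.66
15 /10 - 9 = -15 /2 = -7.50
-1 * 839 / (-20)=839 / 20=41.95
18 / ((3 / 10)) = 60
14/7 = 2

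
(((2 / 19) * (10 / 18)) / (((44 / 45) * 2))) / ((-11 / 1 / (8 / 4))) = -25 / 4598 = -0.01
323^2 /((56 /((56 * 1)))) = 104329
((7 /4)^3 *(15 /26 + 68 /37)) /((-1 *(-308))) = 0.04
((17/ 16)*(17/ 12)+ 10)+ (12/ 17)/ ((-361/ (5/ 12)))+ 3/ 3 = 12.50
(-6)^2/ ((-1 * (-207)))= 4/ 23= 0.17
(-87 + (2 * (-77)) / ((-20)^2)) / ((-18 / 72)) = 17477 / 50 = 349.54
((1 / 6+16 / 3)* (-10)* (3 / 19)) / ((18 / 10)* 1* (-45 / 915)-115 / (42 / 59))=2113650 / 39340621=0.05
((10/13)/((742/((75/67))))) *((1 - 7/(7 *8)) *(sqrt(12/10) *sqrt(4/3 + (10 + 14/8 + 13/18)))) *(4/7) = 25 *sqrt(14910)/1292564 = 0.00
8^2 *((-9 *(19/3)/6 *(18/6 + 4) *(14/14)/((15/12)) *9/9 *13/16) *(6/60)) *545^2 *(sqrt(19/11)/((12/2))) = -41084498 *sqrt(209)/33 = -17998536.29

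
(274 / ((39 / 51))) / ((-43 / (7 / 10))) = -16303 / 2795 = -5.83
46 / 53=0.87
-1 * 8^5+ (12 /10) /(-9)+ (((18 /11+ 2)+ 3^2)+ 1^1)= -5404492 /165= -32754.50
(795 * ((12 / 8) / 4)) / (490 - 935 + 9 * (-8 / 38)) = -45315 / 67928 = -0.67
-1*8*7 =-56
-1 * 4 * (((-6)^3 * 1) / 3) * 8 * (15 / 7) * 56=276480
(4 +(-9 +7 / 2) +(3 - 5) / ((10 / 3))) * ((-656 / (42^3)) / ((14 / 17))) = 697 / 30870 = 0.02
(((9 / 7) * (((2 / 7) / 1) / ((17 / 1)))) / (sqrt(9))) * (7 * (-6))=-36 / 119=-0.30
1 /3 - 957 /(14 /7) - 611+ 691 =-2389 /6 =-398.17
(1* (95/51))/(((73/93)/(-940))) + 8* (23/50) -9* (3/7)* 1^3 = -484490971/217175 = -2230.88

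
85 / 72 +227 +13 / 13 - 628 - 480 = -63275 / 72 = -878.82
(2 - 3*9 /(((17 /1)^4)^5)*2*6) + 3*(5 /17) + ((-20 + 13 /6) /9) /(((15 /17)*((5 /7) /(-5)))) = 61238643473187197010922825663 /3292027439384533743145296810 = 18.60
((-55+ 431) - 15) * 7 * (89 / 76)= 2959.25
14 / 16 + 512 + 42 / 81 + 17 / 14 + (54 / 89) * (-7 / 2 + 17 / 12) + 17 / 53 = 3663508735 / 7132104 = 513.66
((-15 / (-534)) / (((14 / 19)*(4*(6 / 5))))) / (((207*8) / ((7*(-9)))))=-475 / 1572096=-0.00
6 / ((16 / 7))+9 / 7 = 219 / 56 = 3.91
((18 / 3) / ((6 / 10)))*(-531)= -5310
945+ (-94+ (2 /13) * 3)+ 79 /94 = 1041513 /1222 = 852.30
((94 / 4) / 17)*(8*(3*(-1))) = -564 / 17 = -33.18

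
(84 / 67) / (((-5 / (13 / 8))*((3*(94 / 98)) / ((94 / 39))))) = -343 / 1005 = -0.34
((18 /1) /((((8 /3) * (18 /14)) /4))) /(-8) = -21 /8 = -2.62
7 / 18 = 0.39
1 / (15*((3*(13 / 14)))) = 14 / 585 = 0.02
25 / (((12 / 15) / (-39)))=-4875 / 4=-1218.75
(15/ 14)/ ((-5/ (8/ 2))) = -6/ 7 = -0.86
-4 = -4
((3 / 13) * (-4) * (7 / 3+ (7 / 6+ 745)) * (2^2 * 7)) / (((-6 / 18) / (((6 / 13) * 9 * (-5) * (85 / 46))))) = -8657749800 / 3887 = -2227360.38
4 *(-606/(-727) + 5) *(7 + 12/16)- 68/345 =45308059/250815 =180.64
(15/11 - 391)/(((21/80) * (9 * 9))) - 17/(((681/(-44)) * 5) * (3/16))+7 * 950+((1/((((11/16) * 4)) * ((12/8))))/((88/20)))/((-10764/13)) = 35638000361741/5372957205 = 6632.85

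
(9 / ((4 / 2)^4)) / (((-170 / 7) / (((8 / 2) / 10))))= -63 / 6800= -0.01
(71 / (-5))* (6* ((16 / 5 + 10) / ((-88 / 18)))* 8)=46008 / 25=1840.32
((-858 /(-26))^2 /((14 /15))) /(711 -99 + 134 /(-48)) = 196020 /102347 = 1.92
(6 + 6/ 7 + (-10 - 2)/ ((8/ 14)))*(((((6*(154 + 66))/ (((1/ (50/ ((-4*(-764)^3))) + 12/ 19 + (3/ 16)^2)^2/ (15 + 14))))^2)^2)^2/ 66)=-15805341753623361040018383264330888020119530221324176710806717307546812169584640000000000000000000000000000000000000000/ 110142865850132528410233826751542793349110501487599367277569215545653418743786663053833674067022385905448273207844047859658995349483145284119836003020262994661729073725909954382358101705540226308662270407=-0.00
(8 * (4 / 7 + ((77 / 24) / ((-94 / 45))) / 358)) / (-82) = -1068779 / 19316248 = -0.06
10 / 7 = 1.43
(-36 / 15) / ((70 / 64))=-384 / 175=-2.19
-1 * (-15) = 15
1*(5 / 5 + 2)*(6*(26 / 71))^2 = 73008 / 5041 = 14.48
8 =8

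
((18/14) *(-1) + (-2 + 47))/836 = 153/2926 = 0.05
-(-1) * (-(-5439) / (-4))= -5439 / 4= -1359.75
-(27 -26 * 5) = 103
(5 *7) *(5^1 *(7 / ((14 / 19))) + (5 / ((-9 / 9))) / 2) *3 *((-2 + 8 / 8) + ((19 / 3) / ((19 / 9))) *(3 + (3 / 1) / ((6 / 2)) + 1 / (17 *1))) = 897750 / 17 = 52808.82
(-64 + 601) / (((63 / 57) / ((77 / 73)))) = 37411 / 73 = 512.48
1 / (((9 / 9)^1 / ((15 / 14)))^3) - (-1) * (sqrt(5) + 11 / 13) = 74059 / 35672 + sqrt(5) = 4.31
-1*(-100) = 100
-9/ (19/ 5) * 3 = -135/ 19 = -7.11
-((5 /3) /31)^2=-25 /8649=-0.00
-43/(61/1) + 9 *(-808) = -443635/61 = -7272.70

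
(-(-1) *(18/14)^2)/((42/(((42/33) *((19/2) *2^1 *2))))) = 1026/539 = 1.90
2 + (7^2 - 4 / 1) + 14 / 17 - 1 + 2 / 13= 46.98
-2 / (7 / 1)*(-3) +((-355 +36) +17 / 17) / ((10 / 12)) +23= -12521 / 35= -357.74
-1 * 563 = -563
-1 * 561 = -561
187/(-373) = -187/373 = -0.50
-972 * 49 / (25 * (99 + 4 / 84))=-250047 / 13000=-19.23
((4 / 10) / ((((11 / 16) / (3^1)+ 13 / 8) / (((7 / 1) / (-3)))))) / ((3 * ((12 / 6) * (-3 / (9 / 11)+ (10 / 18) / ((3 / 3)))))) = 12 / 445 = 0.03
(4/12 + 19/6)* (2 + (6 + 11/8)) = 32.81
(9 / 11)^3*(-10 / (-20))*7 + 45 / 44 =15651 / 5324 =2.94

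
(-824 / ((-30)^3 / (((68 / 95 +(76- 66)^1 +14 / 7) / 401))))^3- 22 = -46757140783436576458696726 / 2125324581152855712890625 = -22.00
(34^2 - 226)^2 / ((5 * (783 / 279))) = 1787460 / 29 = 61636.55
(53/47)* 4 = 212/47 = 4.51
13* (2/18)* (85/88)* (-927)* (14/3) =-6035.64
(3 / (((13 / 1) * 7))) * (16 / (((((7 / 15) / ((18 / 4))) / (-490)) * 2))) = -16200 / 13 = -1246.15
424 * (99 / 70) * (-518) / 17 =-1553112 / 85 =-18271.91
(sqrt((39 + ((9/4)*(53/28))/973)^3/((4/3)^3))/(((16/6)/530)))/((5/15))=94338.79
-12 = -12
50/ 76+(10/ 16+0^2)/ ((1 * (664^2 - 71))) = 8816519/ 13401080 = 0.66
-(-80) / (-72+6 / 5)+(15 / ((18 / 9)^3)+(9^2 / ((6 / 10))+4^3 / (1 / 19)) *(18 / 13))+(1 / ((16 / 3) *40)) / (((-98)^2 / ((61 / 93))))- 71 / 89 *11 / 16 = 73001299032371009 / 39021184151040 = 1870.81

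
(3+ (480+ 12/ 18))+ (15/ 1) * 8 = 1811/ 3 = 603.67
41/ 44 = 0.93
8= 8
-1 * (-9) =9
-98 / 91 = -1.08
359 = 359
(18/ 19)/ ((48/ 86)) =129/ 76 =1.70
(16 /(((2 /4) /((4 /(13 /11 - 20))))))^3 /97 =-2791309312 /860365071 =-3.24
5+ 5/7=40/7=5.71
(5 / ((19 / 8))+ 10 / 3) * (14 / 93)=140 / 171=0.82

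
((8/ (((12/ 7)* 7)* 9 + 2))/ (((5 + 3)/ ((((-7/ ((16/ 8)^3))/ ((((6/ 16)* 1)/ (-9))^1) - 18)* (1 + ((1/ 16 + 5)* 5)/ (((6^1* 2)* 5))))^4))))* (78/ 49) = 4420985751/ 922746880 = 4.79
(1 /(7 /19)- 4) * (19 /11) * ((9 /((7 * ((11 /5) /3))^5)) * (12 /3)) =-4674712500 /208422380089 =-0.02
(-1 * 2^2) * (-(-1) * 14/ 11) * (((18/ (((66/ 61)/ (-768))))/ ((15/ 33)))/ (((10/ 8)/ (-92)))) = -2896330752/ 275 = -10532111.83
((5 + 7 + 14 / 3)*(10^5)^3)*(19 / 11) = 950000000000000000 / 33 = 28787878787878787.88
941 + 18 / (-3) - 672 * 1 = 263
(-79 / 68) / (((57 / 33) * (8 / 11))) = -9559 / 10336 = -0.92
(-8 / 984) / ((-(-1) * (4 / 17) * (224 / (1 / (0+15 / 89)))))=-1513 / 1653120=-0.00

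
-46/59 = -0.78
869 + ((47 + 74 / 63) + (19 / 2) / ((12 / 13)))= 467443 / 504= 927.47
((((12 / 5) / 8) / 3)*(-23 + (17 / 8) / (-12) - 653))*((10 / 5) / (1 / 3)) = -64913 / 160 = -405.71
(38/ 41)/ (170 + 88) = 19/ 5289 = 0.00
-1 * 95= -95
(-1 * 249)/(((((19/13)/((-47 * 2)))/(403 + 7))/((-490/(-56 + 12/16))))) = 58232388.85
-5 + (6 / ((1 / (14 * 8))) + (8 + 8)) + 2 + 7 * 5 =720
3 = 3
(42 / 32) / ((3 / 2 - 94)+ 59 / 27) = -567 / 39016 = -0.01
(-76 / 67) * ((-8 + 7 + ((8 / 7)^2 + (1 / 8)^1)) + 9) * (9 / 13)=-632187 / 85358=-7.41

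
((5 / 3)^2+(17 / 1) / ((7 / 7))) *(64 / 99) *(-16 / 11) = -182272 / 9801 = -18.60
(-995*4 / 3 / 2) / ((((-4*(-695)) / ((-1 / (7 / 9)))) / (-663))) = -395811 / 1946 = -203.40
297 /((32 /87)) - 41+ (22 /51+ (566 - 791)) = 884381 /1632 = 541.90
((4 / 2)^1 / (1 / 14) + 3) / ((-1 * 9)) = -31 / 9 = -3.44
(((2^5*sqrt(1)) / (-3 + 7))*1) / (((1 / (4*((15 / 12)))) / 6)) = 240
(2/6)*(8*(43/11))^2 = 118336/363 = 325.99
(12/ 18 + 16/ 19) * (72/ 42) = 2.59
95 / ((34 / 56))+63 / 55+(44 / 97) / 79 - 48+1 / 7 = 5505172616 / 50154335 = 109.76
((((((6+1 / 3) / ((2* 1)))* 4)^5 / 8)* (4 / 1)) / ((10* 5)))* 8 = 158470336 / 6075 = 26085.65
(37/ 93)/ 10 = 37/ 930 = 0.04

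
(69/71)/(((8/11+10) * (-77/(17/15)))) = -391/293230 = -0.00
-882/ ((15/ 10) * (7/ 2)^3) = -96/ 7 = -13.71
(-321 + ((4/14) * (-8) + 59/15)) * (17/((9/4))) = -2280176/945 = -2412.88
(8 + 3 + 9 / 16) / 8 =185 / 128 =1.45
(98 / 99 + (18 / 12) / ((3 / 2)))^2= 38809 / 9801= 3.96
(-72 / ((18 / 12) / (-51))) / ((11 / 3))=7344 / 11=667.64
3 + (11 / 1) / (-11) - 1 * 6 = -4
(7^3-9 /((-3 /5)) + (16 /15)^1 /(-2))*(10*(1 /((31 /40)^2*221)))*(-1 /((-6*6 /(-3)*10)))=-428960 /1911429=-0.22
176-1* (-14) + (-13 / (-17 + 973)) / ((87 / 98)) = 7900703 / 41586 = 189.98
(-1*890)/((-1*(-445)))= -2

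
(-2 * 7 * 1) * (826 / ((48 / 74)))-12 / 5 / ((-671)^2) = -240804645307 / 13507230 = -17827.83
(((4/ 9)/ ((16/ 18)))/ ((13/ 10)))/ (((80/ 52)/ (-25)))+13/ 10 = -99/ 20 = -4.95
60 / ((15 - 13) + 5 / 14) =280 / 11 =25.45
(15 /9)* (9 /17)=15 /17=0.88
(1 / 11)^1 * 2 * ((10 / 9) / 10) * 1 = 0.02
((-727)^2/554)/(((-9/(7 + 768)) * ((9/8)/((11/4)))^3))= -2180763506900/1817397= -1199937.88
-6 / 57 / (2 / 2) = -2 / 19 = -0.11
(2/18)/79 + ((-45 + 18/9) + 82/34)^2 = 1647.41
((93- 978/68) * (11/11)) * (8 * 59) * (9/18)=315414/17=18553.76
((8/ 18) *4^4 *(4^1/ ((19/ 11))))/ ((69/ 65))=2928640/ 11799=248.21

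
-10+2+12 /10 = -34 /5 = -6.80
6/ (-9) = -2/ 3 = -0.67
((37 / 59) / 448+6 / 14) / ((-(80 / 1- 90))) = 2273 / 52864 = 0.04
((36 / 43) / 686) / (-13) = -18 / 191737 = -0.00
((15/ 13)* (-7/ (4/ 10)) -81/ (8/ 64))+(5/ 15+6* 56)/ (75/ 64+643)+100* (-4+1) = -3111742837/ 3215706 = -967.67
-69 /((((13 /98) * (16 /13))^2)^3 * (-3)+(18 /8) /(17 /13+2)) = -54756132167156 /539765112071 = -101.44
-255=-255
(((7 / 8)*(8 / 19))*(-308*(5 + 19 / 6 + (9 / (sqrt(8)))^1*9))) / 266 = -6237*sqrt(2) / 722 - 3773 / 1083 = -15.70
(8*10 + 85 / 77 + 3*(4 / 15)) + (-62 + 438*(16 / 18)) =472669 / 1155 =409.24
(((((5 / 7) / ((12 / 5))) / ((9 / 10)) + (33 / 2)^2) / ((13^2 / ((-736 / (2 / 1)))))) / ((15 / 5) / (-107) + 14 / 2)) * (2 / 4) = -507140731 / 11913993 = -42.57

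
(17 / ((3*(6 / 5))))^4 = 52200625 / 104976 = 497.26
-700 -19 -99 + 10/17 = -13896/17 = -817.41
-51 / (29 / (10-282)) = 13872 / 29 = 478.34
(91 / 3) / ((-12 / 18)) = -91 / 2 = -45.50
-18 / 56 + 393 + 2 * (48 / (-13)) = 140247 / 364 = 385.29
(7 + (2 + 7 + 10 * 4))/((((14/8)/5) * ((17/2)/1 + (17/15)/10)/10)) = 60000/323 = 185.76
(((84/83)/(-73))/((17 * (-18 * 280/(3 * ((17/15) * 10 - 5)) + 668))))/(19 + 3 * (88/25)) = -0.00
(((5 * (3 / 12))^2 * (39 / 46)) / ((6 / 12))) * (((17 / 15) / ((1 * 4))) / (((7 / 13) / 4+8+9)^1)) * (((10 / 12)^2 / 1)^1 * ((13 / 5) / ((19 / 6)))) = 933725 / 37379232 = 0.02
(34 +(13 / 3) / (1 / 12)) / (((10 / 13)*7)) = 559 / 35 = 15.97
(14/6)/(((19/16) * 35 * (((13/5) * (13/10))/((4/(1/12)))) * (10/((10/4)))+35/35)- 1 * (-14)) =4480/51277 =0.09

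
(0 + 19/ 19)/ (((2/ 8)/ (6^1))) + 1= 25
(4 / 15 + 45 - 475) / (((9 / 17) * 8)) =-54791 / 540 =-101.46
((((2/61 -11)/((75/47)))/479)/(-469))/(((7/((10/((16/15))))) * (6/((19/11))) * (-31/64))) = -796556/32710758157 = -0.00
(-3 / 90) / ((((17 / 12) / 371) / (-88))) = 65296 / 85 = 768.19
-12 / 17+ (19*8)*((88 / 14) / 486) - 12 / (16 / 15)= -1155521 / 115668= -9.99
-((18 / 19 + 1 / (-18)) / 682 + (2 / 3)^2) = -103969 / 233244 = -0.45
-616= -616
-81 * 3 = -243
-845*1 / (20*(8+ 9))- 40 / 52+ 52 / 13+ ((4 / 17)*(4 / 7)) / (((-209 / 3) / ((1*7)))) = 7955 / 10868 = 0.73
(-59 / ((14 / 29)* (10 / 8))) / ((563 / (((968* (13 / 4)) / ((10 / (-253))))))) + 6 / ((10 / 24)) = 1363268678 / 98525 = 13836.78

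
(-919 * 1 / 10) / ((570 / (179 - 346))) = 153473 / 5700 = 26.93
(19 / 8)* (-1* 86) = -817 / 4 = -204.25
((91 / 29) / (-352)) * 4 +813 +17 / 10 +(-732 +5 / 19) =20104943 / 242440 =82.93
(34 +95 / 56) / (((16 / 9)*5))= 17991 / 4480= 4.02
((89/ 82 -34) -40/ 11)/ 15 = -32969/ 13530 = -2.44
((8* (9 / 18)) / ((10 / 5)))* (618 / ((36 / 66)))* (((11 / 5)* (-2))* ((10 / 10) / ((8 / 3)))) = -37389 / 10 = -3738.90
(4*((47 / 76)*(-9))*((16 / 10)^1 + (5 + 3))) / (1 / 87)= -1766448 / 95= -18594.19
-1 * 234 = -234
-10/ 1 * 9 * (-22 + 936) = -82260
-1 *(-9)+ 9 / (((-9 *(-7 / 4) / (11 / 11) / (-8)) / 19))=-545 / 7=-77.86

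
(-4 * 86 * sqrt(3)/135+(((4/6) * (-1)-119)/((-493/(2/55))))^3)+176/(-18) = -5262992154764768/538260599138625-344 * sqrt(3)/135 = -14.19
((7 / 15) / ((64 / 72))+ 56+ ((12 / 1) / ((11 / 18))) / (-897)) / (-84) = -7433549 / 11051040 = -0.67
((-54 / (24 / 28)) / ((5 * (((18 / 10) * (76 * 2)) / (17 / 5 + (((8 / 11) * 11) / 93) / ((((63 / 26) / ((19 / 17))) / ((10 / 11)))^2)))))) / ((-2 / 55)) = 220406234341 / 50960082096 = 4.33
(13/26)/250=1/500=0.00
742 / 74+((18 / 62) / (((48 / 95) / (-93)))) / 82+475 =23513517 / 48544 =484.38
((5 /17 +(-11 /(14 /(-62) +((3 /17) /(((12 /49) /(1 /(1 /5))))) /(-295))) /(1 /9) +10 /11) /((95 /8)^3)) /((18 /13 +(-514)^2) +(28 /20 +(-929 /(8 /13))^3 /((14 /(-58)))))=7869320041070592 /450273830401015878379788325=0.00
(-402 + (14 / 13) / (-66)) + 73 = -141148 / 429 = -329.02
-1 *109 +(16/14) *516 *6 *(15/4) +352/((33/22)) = 281279/21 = 13394.24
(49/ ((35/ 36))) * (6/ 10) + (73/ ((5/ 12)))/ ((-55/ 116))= -3732/ 11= -339.27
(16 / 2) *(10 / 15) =16 / 3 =5.33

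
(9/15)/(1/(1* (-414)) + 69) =1242/142825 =0.01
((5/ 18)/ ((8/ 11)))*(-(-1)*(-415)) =-22825/ 144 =-158.51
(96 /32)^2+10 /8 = 41 /4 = 10.25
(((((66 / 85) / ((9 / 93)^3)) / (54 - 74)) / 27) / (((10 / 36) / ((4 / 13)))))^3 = -5.43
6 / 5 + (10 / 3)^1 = 68 / 15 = 4.53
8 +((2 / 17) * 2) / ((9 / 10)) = 1264 / 153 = 8.26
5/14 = 0.36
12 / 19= 0.63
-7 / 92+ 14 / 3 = 1267 / 276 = 4.59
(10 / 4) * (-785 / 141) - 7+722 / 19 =4817 / 282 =17.08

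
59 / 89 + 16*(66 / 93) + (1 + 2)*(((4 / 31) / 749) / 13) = 322850777 / 26864383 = 12.02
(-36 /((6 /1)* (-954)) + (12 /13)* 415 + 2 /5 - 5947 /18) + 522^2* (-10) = -2724786.91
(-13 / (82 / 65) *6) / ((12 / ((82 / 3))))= -845 / 6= -140.83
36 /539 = 0.07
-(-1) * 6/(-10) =-3/5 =-0.60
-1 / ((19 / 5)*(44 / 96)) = -0.57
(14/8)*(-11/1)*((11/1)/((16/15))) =-12705/64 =-198.52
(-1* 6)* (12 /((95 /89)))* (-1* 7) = 44856 /95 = 472.17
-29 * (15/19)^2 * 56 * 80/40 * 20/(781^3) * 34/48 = -10353000/171973014301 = -0.00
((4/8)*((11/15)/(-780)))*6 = -11/3900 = -0.00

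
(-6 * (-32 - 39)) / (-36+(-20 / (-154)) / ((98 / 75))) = -535766 / 45151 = -11.87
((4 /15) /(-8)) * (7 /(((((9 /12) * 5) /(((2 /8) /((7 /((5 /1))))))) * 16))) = -1 /1440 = -0.00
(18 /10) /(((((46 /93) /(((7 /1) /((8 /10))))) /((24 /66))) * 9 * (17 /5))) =3255 /8602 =0.38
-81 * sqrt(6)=-198.41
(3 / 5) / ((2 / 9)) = 27 / 10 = 2.70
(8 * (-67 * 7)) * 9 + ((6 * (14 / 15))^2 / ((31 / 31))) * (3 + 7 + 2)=-834792 / 25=-33391.68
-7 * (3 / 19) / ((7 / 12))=-1.89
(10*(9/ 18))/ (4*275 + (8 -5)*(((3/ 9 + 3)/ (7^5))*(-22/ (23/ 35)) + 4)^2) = 45743695935/ 10501295909476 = 0.00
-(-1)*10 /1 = 10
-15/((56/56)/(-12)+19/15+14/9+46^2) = -2700/381373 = -0.01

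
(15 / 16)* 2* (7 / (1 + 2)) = 35 / 8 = 4.38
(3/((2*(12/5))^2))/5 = 5/192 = 0.03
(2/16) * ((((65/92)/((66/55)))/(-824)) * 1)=-325/3638784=-0.00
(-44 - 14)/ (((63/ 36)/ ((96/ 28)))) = -5568/ 49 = -113.63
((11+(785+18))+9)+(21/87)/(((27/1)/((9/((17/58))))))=41987/51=823.27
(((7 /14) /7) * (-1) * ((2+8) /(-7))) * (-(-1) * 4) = 0.41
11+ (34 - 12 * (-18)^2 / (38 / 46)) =-88569 / 19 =-4661.53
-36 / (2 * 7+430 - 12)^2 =-1 / 5184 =-0.00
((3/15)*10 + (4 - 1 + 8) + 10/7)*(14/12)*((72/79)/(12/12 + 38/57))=3636/395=9.21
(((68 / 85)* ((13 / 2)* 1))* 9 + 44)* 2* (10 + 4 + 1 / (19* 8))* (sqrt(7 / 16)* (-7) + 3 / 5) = 1449849 / 950 -3382981* sqrt(7) / 760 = -10250.85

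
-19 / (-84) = 19 / 84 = 0.23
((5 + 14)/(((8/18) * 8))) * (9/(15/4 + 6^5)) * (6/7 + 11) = 42579/580888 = 0.07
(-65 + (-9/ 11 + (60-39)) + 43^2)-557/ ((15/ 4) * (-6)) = 905324/ 495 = 1828.94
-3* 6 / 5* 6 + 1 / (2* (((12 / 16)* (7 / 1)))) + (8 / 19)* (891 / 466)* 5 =-8125066 / 464835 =-17.48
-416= -416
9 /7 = 1.29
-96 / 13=-7.38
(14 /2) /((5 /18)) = 126 /5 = 25.20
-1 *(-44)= 44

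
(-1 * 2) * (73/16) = -9.12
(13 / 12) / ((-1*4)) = -13 / 48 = -0.27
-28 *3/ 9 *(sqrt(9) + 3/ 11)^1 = -30.55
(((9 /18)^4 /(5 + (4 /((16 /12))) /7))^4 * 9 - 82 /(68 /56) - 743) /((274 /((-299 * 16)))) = 562993272755322669 /39782660046848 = 14151.73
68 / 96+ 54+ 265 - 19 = 7217 / 24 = 300.71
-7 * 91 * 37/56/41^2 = -3367/13448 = -0.25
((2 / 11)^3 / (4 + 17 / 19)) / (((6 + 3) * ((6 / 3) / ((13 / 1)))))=988 / 1114047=0.00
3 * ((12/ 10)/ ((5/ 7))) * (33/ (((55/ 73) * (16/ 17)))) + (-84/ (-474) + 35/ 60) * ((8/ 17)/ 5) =945286321/ 4029000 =234.62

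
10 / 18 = 5 / 9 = 0.56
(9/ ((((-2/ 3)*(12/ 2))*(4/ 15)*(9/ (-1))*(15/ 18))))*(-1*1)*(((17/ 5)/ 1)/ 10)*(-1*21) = 3213/ 400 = 8.03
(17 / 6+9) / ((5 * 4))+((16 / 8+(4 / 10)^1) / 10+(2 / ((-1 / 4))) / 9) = -103 / 1800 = -0.06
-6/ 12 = -1/ 2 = -0.50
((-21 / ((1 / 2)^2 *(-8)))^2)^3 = 85766121 / 64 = 1340095.64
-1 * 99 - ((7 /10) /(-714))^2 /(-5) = -514997999 /5202000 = -99.00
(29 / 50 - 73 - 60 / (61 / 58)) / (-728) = 0.18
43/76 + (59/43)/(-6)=3305/9804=0.34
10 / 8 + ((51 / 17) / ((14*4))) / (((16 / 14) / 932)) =719 / 16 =44.94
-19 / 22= -0.86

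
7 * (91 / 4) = 159.25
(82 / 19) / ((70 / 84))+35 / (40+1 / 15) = 6.05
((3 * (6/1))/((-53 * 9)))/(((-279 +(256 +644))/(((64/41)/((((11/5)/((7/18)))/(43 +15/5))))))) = -4480/5808429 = -0.00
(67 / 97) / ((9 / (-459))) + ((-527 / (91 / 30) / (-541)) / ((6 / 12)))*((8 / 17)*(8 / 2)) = -162448887 / 4775407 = -34.02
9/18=1/2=0.50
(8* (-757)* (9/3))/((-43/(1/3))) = 6056/43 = 140.84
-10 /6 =-1.67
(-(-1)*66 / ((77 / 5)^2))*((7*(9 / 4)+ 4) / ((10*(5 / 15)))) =3555 / 2156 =1.65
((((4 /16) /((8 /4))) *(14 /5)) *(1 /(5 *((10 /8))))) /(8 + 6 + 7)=1 /375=0.00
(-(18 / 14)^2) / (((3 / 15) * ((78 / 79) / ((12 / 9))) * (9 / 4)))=-3160 / 637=-4.96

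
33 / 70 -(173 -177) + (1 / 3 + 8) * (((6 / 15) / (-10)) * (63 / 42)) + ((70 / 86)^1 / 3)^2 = 2355974 / 582435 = 4.05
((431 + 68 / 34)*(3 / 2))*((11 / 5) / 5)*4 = 28578 / 25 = 1143.12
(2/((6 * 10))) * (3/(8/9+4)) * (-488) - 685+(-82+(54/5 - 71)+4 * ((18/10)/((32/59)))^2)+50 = -52316029/70400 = -743.13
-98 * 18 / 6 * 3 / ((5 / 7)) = -6174 / 5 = -1234.80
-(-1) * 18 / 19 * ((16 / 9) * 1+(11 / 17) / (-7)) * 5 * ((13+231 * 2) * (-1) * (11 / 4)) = -10428.05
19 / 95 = 1 / 5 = 0.20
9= 9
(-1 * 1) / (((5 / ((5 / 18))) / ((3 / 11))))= -1 / 66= -0.02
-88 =-88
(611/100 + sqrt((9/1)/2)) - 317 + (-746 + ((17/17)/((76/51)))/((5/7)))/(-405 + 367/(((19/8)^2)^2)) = -396108473128/1281919325 + 3 * sqrt(2)/2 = -306.88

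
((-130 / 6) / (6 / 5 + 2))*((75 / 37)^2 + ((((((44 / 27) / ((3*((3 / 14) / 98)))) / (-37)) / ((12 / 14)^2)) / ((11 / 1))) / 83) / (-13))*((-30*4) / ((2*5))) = 331905264025 / 994008996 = 333.91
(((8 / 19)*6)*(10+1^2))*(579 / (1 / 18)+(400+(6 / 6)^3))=300765.47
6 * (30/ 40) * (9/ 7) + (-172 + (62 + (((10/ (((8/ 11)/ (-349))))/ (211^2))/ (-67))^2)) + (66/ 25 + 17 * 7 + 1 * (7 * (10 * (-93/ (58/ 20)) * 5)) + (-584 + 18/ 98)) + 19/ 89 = -5306997864108316643923139/ 450115017131123352400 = -11790.32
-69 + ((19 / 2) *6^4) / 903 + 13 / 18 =-296057 / 5418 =-54.64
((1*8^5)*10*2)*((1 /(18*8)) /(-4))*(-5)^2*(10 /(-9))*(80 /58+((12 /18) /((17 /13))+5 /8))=79458.43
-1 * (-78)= 78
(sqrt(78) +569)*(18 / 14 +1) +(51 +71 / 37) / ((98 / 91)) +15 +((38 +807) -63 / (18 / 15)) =2177.40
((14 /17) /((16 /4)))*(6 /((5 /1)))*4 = 84 /85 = 0.99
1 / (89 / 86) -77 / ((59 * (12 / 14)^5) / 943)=-108573748429 / 40831776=-2659.05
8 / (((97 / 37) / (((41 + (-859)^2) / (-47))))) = -218424912 / 4559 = -47910.71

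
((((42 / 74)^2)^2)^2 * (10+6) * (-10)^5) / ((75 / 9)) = -7261988997312000 / 3512479453921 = -2067.48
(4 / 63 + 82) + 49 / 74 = 385667 / 4662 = 82.73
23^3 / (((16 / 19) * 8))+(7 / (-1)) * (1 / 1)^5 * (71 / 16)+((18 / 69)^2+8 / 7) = 841884443 / 473984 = 1776.19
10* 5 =50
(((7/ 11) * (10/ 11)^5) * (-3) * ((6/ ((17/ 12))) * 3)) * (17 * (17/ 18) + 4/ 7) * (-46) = 346932000000/ 30116537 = 11519.65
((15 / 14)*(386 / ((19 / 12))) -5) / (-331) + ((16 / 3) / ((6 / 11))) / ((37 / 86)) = 321819089 / 14659659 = 21.95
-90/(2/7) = -315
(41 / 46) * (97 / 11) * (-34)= -67609 / 253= -267.23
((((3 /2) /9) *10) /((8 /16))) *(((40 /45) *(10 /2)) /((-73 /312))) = -41600 /657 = -63.32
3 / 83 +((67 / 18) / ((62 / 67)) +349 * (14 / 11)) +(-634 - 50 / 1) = -240217379 / 1018908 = -235.76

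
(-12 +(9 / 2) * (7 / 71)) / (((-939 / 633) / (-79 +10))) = -23891319 / 44446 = -537.54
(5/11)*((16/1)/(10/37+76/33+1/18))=53280/19259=2.77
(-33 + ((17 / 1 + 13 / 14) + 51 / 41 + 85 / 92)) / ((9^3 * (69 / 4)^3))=-1817104 / 526942561887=-0.00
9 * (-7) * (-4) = 252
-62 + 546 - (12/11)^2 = 482.81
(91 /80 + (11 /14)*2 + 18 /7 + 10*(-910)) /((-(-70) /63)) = -45837387 /5600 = -8185.25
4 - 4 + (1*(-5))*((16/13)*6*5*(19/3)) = -15200/13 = -1169.23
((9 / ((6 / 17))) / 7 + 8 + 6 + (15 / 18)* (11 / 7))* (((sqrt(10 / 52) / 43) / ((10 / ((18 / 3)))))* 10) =398* sqrt(130) / 3913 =1.16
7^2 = 49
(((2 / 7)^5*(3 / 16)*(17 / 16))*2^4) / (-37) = -102 / 621859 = -0.00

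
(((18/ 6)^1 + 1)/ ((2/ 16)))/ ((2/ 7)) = 112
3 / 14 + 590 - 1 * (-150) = 10363 / 14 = 740.21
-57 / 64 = -0.89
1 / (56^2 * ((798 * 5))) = 1 / 12512640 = 0.00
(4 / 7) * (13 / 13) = 4 / 7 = 0.57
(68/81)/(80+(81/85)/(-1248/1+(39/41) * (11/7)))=689259220/65681721531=0.01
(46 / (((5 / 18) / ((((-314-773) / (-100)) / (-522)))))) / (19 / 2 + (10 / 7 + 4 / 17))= -0.31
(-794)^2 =630436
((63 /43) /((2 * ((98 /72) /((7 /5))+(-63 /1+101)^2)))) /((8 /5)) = 2835 /8947268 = 0.00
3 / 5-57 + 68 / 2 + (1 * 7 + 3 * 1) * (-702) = -35212 / 5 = -7042.40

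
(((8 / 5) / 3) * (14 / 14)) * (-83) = -664 / 15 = -44.27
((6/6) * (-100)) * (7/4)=-175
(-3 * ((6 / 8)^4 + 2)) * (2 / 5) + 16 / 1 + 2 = 9741 / 640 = 15.22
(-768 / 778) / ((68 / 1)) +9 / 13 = 0.68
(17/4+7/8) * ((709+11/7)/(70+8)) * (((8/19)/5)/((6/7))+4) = 191.34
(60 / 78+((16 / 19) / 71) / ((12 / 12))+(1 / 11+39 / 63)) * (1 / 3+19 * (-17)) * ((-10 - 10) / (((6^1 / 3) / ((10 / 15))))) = 10630938560 / 3314493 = 3207.41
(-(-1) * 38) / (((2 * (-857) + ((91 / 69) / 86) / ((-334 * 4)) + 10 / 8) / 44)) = -697648512 / 714651613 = -0.98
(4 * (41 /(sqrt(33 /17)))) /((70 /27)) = 45.40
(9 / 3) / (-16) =-3 / 16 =-0.19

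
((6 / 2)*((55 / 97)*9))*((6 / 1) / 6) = 1485 / 97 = 15.31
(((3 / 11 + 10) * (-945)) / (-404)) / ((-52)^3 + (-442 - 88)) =-11865 / 69690808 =-0.00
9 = 9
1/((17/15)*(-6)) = -5/34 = -0.15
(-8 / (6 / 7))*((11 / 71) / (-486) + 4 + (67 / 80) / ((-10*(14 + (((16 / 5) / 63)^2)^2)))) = -2127445462454316991 / 57075052724552592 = -37.27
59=59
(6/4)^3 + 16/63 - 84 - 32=-56635/504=-112.37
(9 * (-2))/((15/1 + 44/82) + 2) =-738/719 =-1.03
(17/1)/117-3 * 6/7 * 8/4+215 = 171992/819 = 210.00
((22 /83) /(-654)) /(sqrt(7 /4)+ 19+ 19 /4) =-4180 /244187577+ 88*sqrt(7) /244187577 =-0.00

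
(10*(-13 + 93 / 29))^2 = 8065600 / 841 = 9590.49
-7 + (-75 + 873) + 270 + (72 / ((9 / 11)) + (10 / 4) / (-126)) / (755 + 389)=305895739 / 288288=1061.08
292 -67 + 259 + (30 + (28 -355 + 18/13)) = 2449/13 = 188.38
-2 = -2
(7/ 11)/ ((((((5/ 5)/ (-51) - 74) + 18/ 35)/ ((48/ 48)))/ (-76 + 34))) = 524790/ 1443277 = 0.36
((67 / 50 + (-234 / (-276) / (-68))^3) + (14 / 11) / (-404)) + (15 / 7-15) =-68551339466200191 / 5950484671577600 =-11.52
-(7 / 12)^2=-49 / 144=-0.34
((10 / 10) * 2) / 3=2 / 3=0.67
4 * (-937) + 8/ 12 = -11242/ 3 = -3747.33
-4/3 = -1.33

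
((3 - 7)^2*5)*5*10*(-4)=-16000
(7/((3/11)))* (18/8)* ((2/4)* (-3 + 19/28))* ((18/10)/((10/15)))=-11583/64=-180.98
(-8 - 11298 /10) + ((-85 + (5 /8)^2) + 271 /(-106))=-20775423 /16960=-1224.97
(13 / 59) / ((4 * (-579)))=-0.00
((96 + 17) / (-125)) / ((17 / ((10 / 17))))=-226 / 7225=-0.03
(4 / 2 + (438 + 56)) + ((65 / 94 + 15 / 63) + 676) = 2315363 / 1974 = 1172.93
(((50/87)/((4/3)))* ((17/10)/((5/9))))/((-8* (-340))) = 9/18560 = 0.00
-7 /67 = -0.10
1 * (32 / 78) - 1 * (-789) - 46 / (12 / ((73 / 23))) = 60625 / 78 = 777.24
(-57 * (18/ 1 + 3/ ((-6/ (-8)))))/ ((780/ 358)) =-37411/ 65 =-575.55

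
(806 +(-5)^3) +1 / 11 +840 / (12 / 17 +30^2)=435131 / 638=682.02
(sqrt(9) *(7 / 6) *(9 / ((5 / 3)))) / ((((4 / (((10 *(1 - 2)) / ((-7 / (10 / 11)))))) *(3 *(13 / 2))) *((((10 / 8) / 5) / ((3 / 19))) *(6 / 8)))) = 720 / 2717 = 0.26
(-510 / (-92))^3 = 16581375 / 97336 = 170.35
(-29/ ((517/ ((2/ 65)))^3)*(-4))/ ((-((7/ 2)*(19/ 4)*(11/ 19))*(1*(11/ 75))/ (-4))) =89088/ 1285745760133835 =0.00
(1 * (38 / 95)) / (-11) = -2 / 55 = -0.04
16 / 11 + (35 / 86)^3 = 10648521 / 6996616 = 1.52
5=5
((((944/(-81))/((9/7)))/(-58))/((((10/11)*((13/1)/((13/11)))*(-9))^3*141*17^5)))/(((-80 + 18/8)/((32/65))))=52864/7796515250923589311875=0.00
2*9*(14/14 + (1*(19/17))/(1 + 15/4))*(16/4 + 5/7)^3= 1940598/833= 2329.65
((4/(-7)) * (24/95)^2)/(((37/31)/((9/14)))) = -321408/16362325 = -0.02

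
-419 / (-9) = 419 / 9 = 46.56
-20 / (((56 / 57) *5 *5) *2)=-0.41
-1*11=-11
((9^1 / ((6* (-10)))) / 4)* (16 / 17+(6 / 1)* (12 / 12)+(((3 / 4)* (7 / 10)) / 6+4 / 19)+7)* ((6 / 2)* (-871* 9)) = 25958605491 / 2067200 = 12557.37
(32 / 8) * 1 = 4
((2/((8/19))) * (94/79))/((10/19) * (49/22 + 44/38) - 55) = -3546103/33390140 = -0.11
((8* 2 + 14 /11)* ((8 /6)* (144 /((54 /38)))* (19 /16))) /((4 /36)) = 274360 /11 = 24941.82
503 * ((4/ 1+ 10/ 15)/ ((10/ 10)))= 2347.33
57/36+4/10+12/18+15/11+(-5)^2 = 29.01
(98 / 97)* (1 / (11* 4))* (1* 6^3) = 5292 / 1067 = 4.96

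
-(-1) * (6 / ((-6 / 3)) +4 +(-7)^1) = -6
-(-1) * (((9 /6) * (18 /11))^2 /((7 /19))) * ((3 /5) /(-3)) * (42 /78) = -13851 /7865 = -1.76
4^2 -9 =7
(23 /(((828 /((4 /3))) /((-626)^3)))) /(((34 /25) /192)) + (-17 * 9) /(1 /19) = -196251945571 /153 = -1282692454.71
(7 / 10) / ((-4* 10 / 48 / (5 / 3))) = -1.40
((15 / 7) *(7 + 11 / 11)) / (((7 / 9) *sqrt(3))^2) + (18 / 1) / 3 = 5298 / 343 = 15.45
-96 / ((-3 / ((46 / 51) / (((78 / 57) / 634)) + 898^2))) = 17117533120 / 663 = 25818300.33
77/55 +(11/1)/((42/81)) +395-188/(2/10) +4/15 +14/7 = -21845/42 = -520.12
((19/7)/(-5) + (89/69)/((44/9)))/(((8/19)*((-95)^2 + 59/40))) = -187777/2557741956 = -0.00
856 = 856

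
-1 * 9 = -9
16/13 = 1.23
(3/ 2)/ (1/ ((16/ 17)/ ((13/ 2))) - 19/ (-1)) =48/ 829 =0.06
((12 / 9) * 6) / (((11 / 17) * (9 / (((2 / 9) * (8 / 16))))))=136 / 891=0.15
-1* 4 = -4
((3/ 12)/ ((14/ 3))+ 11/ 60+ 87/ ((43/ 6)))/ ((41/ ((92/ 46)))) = 447037/ 740460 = 0.60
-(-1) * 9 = 9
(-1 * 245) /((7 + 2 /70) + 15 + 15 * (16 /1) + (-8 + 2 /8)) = -34300 /35599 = -0.96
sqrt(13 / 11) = sqrt(143) / 11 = 1.09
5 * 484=2420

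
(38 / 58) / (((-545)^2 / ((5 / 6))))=19 / 10336470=0.00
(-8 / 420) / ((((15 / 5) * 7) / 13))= -26 / 2205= -0.01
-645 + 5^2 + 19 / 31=-19201 / 31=-619.39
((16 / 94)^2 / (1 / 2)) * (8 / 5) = 0.09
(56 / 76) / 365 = 0.00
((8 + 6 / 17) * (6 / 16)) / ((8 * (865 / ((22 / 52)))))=2343 / 12234560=0.00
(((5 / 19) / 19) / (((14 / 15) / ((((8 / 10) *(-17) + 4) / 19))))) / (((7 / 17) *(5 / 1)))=-1224 / 336091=-0.00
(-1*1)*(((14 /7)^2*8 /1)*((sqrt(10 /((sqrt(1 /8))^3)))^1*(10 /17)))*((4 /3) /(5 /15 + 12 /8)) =-10240*2^(3 /4)*sqrt(5) /187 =-205.93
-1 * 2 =-2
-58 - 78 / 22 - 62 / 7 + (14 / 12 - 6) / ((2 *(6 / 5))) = -401477 / 5544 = -72.42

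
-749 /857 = -0.87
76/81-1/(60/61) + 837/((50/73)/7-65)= -15491051/1193940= -12.97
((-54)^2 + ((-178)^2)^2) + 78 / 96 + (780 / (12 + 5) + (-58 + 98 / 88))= 3003605255331 / 2992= 1003878761.81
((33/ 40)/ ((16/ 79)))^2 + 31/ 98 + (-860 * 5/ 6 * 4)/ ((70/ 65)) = -159258355597/ 60211200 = -2645.00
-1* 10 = -10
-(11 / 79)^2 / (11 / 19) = -209 / 6241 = -0.03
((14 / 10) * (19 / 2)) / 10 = 133 / 100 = 1.33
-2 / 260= -1 / 130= -0.01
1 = 1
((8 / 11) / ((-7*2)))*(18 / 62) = -36 / 2387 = -0.02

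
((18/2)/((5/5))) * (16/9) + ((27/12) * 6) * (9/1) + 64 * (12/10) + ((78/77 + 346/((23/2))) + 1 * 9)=4505423/17710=254.40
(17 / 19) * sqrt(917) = 17 * sqrt(917) / 19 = 27.09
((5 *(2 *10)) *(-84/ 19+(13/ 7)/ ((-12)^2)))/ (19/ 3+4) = -2110625/ 49476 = -42.66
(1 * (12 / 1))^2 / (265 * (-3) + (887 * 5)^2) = 72 / 9834215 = 0.00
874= 874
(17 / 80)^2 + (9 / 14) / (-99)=19053 / 492800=0.04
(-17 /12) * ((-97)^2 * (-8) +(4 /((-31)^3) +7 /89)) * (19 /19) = 3392790254899 /31816788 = 106635.22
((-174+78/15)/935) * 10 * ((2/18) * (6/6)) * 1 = -1688/8415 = -0.20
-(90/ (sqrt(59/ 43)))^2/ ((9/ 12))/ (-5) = 92880/ 59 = 1574.24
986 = 986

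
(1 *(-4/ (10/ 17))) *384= -13056/ 5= -2611.20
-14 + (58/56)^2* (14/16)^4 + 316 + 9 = 20422905/65536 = 311.63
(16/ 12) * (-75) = -100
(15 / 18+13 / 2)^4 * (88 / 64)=322102 / 81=3976.57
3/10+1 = 13/10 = 1.30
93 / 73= 1.27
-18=-18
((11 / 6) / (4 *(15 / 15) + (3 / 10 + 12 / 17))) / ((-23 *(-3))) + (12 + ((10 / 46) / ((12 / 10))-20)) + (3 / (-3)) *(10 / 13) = -8.58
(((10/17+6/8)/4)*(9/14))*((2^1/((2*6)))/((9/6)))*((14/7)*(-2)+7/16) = -741/8704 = -0.09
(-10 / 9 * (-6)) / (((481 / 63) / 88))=36960 / 481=76.84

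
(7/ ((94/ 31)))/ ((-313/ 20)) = -2170/ 14711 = -0.15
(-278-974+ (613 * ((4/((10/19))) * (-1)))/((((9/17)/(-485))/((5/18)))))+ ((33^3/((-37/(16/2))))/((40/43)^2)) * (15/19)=2681351510701/2277720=1177208.57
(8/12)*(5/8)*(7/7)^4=5/12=0.42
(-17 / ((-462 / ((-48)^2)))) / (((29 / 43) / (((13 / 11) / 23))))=6.46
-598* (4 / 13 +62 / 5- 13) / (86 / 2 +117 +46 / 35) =3059 / 2823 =1.08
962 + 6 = 968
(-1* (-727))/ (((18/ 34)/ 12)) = 49436/ 3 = 16478.67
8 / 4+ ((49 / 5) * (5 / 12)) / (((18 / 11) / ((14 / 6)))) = 5069 / 648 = 7.82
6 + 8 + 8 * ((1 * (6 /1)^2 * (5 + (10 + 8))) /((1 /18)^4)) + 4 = 695361042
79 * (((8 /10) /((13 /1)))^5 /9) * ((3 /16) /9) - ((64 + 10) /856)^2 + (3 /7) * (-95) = -1635846894329104997 /40171322113650000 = -40.72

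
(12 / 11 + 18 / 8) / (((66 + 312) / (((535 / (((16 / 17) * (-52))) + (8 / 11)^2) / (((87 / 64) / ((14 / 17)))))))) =-51315103 / 921280932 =-0.06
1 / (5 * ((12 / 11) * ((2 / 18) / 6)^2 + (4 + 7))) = 2673 / 147020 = 0.02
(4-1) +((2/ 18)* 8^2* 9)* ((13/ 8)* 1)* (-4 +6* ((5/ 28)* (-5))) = -6791/ 7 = -970.14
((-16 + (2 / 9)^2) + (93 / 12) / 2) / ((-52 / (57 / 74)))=148675 / 831168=0.18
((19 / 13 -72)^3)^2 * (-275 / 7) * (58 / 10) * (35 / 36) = -4741837924404335067775 / 173765124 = -27288778180852.53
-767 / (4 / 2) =-767 / 2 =-383.50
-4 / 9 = -0.44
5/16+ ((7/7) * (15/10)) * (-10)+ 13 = -27/16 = -1.69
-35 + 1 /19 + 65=571 /19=30.05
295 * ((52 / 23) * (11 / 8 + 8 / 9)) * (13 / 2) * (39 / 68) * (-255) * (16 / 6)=-528213725 / 138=-3827635.69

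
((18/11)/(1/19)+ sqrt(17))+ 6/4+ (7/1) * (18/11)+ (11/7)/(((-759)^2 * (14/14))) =sqrt(17)+ 32293865/733194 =48.17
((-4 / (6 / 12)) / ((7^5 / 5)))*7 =-0.02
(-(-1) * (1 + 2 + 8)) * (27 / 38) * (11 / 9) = 363 / 38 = 9.55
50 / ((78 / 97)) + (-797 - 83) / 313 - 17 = 517186 / 12207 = 42.37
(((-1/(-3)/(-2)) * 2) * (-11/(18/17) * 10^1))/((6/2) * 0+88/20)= 425/54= 7.87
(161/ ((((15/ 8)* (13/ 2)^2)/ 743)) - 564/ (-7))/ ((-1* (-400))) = 7056323/ 1774500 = 3.98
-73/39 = -1.87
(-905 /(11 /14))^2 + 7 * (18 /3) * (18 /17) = 2729082776 /2057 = 1326729.59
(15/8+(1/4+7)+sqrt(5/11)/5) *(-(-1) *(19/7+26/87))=27.90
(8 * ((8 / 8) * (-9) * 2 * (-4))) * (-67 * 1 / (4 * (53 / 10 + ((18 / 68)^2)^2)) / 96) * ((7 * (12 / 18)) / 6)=-1566853960 / 106337127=-14.73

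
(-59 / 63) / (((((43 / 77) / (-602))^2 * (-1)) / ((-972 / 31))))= -1057828464 / 31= -34123498.84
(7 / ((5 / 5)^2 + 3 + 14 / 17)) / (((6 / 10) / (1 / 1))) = 595 / 246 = 2.42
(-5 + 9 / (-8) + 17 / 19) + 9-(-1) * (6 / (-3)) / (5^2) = 14021 / 3800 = 3.69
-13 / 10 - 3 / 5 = -19 / 10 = -1.90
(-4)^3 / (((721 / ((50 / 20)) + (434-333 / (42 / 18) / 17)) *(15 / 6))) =-15232 / 424833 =-0.04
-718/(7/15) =-10770/7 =-1538.57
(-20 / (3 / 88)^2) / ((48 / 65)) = -629200 / 27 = -23303.70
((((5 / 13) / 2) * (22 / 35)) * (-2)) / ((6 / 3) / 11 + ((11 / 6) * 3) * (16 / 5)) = -605 / 44499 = -0.01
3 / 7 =0.43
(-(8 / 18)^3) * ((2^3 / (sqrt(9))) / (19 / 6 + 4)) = -1024 / 31347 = -0.03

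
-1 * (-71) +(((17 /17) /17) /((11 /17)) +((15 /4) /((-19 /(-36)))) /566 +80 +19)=20122219 /118294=170.10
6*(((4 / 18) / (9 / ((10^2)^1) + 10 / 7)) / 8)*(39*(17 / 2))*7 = 270725 / 1063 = 254.68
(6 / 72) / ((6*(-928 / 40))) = -0.00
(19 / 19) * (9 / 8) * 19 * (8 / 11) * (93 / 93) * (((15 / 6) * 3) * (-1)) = -2565 / 22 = -116.59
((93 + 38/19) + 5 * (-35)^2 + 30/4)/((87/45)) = 3221.12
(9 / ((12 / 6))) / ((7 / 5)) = 45 / 14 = 3.21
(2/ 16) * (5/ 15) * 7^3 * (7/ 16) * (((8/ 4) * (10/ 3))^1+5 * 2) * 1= 60025/ 576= 104.21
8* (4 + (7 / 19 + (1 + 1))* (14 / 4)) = 1868 / 19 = 98.32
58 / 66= 29 / 33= 0.88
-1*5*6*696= -20880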